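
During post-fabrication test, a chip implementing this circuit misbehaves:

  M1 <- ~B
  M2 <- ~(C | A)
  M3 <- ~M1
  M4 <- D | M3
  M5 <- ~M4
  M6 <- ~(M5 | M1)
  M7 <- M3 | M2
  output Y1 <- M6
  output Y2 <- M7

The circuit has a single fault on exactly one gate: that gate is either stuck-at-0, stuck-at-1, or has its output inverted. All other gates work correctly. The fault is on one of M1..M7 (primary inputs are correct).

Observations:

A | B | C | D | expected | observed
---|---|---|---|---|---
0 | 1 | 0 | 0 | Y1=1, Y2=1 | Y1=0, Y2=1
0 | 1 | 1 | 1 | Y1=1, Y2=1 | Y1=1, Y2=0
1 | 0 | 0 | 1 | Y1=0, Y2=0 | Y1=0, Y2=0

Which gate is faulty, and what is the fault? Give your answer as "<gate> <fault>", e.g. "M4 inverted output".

M3 stuck-at-0

Fault-free values for test 1 (A=0, B=1, C=0, D=0): M1=0, M2=1, M3=1, M4=1, M5=0, M6=1, M7=1, giving Y1=1, Y2=1. Observed Y1=0, Y2=1.
Test 1: faults giving observed Y1=0, Y2=1 are {M1 stuck-at-1, M1 inverted output, M3 stuck-at-0, M3 inverted output, M4 stuck-at-0, M4 inverted output, M5 stuck-at-1, M5 inverted output, M6 stuck-at-0, M6 inverted output}.
Test 2 (A=0, B=1, C=1, D=1): fault-free M1=0, M2=0, M3=1, M4=1, M5=0, M6=1, M7=1 → Y1=1, Y2=1; observed Y1=1, Y2=0. Eliminates M1 stuck-at-1, M1 inverted output, M4 stuck-at-0, M4 inverted output, M5 stuck-at-1, M5 inverted output, M6 stuck-at-0, M6 inverted output.
Test 3 (A=1, B=0, C=0, D=1): fault-free M1=1, M2=0, M3=0, M4=1, M5=0, M6=0, M7=0 → Y1=0, Y2=0; observed Y1=0, Y2=0. Eliminates M3 inverted output.
Only M3 stuck-at-0 is consistent with every test.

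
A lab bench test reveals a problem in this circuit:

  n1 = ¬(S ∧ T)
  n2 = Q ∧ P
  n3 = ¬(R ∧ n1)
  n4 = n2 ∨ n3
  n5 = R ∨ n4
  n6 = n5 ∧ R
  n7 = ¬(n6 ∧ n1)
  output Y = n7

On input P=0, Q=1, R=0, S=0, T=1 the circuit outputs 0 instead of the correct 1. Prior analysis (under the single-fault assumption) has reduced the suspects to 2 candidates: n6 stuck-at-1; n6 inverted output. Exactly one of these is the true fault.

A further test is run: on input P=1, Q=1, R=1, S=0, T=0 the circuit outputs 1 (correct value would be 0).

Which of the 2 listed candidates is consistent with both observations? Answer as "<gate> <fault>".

n6 inverted output

Evaluate each candidate on input P=1, Q=1, R=1, S=0, T=0:
  n6 stuck-at-1: n1=1, n2=1, n3=0, n4=1, n5=1, n6=1 [stuck-at-1], n7=0 → 0 — eliminated
  n6 inverted output: n1=1, n2=1, n3=0, n4=1, n5=1, n6=0 [inverted output], n7=1 → 1 — matches
Only n6 inverted output reproduces the observed 1.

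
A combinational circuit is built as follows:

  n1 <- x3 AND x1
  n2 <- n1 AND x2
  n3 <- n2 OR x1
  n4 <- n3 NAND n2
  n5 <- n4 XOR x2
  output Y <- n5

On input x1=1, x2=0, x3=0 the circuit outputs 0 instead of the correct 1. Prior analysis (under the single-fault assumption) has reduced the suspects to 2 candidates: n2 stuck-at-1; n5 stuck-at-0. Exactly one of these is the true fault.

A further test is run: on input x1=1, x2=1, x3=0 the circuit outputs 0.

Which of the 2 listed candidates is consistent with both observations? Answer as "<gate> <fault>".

Evaluate each candidate on input x1=1, x2=1, x3=0:
  n2 stuck-at-1: n1=0, n2=1 [stuck-at-1], n3=1, n4=0, n5=1 → 1 — eliminated
  n5 stuck-at-0: n1=0, n2=0, n3=1, n4=1, n5=0 [stuck-at-0] → 0 — matches
Only n5 stuck-at-0 reproduces the observed 0.

n5 stuck-at-0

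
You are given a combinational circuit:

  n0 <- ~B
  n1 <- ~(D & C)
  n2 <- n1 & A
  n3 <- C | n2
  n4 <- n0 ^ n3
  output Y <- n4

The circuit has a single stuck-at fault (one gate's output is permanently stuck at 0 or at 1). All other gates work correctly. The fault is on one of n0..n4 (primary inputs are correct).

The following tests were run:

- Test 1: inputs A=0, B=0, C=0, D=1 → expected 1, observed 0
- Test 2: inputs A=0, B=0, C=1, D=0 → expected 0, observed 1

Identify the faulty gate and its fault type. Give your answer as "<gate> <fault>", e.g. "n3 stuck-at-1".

n0 stuck-at-0

Fault-free values for test 1 (A=0, B=0, C=0, D=1): n0=1, n1=1, n2=0, n3=0, n4=1, giving Y=1. Observed 0.
Test 1: faults giving observed 0 are {n0 stuck-at-0, n2 stuck-at-1, n3 stuck-at-1, n4 stuck-at-0}.
Test 2 (A=0, B=0, C=1, D=0): fault-free n0=1, n1=1, n2=0, n3=1, n4=0 → 0; observed 1. Eliminates n2 stuck-at-1, n3 stuck-at-1, n4 stuck-at-0.
Only n0 stuck-at-0 is consistent with every test.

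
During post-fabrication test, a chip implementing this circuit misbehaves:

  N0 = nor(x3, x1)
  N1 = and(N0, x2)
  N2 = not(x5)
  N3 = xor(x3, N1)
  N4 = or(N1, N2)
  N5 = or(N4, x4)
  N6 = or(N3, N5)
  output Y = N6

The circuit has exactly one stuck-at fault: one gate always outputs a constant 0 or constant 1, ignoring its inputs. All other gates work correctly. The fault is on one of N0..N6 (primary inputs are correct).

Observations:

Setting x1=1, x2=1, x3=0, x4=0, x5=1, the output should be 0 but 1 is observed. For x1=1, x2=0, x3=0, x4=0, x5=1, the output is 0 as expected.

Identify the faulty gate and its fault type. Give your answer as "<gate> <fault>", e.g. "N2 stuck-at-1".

N0 stuck-at-1

Fault-free values for test 1 (x1=1, x2=1, x3=0, x4=0, x5=1): N0=0, N1=0, N2=0, N3=0, N4=0, N5=0, N6=0, giving Y=0. Observed 1.
Test 1: faults giving observed 1 are {N0 stuck-at-1, N1 stuck-at-1, N2 stuck-at-1, N3 stuck-at-1, N4 stuck-at-1, N5 stuck-at-1, N6 stuck-at-1}.
Test 2 (x1=1, x2=0, x3=0, x4=0, x5=1): fault-free N0=0, N1=0, N2=0, N3=0, N4=0, N5=0, N6=0 → 0; observed 0. Eliminates N1 stuck-at-1, N2 stuck-at-1, N3 stuck-at-1, N4 stuck-at-1, N5 stuck-at-1, N6 stuck-at-1.
Only N0 stuck-at-1 is consistent with every test.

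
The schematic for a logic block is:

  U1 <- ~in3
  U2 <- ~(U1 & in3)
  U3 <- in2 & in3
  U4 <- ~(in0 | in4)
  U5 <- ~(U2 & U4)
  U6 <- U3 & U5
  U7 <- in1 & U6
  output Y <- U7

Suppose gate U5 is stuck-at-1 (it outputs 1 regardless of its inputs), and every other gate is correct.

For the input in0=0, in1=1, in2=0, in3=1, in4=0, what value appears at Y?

0

Propagate with U5 forced: U1=0, U2=1, U3=0, U4=1, U5=1 [stuck-at-1], U6=0, U7=0.
So Y = 0. (Same as the fault-free value — the fault is masked on this input.)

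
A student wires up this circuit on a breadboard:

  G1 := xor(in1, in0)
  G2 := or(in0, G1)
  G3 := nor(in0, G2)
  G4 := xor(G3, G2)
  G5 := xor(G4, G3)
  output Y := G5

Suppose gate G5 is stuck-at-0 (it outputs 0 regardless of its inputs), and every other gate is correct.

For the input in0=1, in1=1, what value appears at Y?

0

Propagate with G5 forced: G1=0, G2=1, G3=0, G4=1, G5=0 [stuck-at-0].
So Y = 0. (Without the fault it would be 1.)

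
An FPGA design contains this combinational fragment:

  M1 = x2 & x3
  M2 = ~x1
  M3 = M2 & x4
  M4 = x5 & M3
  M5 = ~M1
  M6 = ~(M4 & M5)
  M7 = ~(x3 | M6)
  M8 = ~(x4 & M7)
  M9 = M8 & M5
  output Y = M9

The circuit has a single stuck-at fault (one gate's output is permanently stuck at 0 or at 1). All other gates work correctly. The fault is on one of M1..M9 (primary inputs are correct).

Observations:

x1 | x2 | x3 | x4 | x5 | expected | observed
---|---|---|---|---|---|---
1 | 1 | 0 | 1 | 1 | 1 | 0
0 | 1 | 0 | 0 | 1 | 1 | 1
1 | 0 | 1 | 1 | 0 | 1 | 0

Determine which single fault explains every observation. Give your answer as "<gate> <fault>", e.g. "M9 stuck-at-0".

Fault-free values for test 1 (x1=1, x2=1, x3=0, x4=1, x5=1): M1=0, M2=0, M3=0, M4=0, M5=1, M6=1, M7=0, M8=1, M9=1, giving Y=1. Observed 0.
Test 1: faults giving observed 0 are {M1 stuck-at-1, M2 stuck-at-1, M3 stuck-at-1, M4 stuck-at-1, M5 stuck-at-0, M6 stuck-at-0, M7 stuck-at-1, M8 stuck-at-0, M9 stuck-at-0}.
Test 2 (x1=0, x2=1, x3=0, x4=0, x5=1): fault-free M1=0, M2=1, M3=0, M4=0, M5=1, M6=1, M7=0, M8=1, M9=1 → 1; observed 1. Eliminates M1 stuck-at-1, M5 stuck-at-0, M8 stuck-at-0, M9 stuck-at-0.
Test 3 (x1=1, x2=0, x3=1, x4=1, x5=0): fault-free M1=0, M2=0, M3=0, M4=0, M5=1, M6=1, M7=0, M8=1, M9=1 → 1; observed 0. Eliminates M2 stuck-at-1, M3 stuck-at-1, M4 stuck-at-1, M6 stuck-at-0.
Only M7 stuck-at-1 is consistent with every test.

M7 stuck-at-1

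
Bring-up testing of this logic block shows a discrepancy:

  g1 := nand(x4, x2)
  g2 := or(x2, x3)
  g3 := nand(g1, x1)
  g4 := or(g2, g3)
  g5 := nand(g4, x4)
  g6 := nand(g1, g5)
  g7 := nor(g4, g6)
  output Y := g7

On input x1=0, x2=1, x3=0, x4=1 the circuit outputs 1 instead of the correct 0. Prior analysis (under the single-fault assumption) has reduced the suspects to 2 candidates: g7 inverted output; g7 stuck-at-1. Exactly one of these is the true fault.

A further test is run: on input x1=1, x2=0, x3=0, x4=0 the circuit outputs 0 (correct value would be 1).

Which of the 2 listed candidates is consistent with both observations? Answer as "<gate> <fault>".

Evaluate each candidate on input x1=1, x2=0, x3=0, x4=0:
  g7 inverted output: g1=1, g2=0, g3=0, g4=0, g5=1, g6=0, g7=0 [inverted output] → 0 — matches
  g7 stuck-at-1: g1=1, g2=0, g3=0, g4=0, g5=1, g6=0, g7=1 [stuck-at-1] → 1 — eliminated
Only g7 inverted output reproduces the observed 0.

g7 inverted output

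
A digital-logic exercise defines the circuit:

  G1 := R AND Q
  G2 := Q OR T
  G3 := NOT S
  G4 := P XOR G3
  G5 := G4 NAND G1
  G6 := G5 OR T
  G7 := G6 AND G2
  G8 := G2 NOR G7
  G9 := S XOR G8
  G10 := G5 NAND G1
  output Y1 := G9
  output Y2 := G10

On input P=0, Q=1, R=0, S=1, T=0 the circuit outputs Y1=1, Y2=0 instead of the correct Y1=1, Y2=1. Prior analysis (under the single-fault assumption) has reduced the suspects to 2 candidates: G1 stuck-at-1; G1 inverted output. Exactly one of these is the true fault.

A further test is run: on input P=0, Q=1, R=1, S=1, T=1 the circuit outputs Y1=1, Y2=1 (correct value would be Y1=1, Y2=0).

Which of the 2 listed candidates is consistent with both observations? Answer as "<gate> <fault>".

G1 inverted output

Evaluate each candidate on input P=0, Q=1, R=1, S=1, T=1:
  G1 stuck-at-1: G1=1 [stuck-at-1], G2=1, G3=0, G4=0, G5=1, G6=1, G7=1, G8=0, G9=1, G10=0 → Y1=1, Y2=0 — eliminated
  G1 inverted output: G1=0 [inverted output], G2=1, G3=0, G4=0, G5=1, G6=1, G7=1, G8=0, G9=1, G10=1 → Y1=1, Y2=1 — matches
Only G1 inverted output reproduces the observed Y1=1, Y2=1.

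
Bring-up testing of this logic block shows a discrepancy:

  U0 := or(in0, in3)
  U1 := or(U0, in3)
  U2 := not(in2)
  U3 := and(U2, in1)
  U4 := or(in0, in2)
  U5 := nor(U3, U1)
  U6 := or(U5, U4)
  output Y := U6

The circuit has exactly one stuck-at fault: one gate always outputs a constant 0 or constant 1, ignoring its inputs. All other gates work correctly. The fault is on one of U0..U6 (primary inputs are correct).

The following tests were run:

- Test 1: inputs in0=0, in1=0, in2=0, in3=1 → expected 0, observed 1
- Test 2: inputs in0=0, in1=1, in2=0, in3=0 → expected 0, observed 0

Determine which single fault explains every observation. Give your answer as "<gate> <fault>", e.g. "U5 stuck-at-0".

U1 stuck-at-0

Fault-free values for test 1 (in0=0, in1=0, in2=0, in3=1): U0=1, U1=1, U2=1, U3=0, U4=0, U5=0, U6=0, giving Y=0. Observed 1.
Test 1: faults giving observed 1 are {U1 stuck-at-0, U4 stuck-at-1, U5 stuck-at-1, U6 stuck-at-1}.
Test 2 (in0=0, in1=1, in2=0, in3=0): fault-free U0=0, U1=0, U2=1, U3=1, U4=0, U5=0, U6=0 → 0; observed 0. Eliminates U4 stuck-at-1, U5 stuck-at-1, U6 stuck-at-1.
Only U1 stuck-at-0 is consistent with every test.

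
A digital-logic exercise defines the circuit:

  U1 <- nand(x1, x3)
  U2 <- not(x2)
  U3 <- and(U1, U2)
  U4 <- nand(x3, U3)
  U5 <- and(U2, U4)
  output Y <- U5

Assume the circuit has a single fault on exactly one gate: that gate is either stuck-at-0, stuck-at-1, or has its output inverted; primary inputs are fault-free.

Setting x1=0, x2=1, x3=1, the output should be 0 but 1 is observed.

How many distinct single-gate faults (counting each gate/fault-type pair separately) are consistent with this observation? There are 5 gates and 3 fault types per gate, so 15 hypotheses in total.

Fault-free: U1=1, U2=0, U3=0, U4=1, U5=0 → 0. Observed 1.
  U1: none of the 3 fault types match ✗
  U2: none of the 3 fault types match ✗
  U3: none of the 3 fault types match ✗
  U4: none of the 3 fault types match ✗
  U5: stuck-at-1, inverted output ✓; others ✗
Consistent faults: {U5 stuck-at-1, U5 inverted output} — 2 in all.

2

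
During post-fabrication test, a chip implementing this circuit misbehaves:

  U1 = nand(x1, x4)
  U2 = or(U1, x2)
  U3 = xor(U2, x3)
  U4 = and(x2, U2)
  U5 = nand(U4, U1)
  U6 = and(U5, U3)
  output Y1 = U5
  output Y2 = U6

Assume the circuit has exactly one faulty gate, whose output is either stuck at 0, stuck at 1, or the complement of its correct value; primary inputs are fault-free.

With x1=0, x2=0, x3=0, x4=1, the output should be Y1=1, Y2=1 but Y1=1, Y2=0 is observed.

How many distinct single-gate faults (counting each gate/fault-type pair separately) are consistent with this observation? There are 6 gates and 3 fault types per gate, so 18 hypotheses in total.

Fault-free: U1=1, U2=1, U3=1, U4=0, U5=1, U6=1 → Y1=1, Y2=1. Observed Y1=1, Y2=0.
  U1: stuck-at-0, inverted output ✓; others ✗
  U2: stuck-at-0, inverted output ✓; others ✗
  U3: stuck-at-0, inverted output ✓; others ✗
  U4: none of the 3 fault types match ✗
  U5: none of the 3 fault types match ✗
  U6: stuck-at-0, inverted output ✓; others ✗
Consistent faults: {U1 stuck-at-0, U1 inverted output, U2 stuck-at-0, U2 inverted output, U3 stuck-at-0, U3 inverted output, U6 stuck-at-0, U6 inverted output} — 8 in all.

8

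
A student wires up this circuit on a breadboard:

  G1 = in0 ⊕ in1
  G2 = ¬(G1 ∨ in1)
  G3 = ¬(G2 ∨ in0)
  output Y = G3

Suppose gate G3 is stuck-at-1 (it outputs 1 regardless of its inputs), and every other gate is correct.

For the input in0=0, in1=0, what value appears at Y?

Propagate with G3 forced: G1=0, G2=1, G3=1 [stuck-at-1].
So Y = 1. (Without the fault it would be 0.)

1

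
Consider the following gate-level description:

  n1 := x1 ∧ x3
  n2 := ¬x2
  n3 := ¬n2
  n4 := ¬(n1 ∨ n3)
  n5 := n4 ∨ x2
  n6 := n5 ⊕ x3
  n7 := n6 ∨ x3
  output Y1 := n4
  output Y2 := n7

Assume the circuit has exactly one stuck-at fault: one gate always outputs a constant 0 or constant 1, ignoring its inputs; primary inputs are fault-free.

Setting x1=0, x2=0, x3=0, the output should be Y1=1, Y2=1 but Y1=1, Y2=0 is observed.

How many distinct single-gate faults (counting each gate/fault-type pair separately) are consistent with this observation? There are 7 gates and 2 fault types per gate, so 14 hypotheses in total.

3

Fault-free: n1=0, n2=1, n3=0, n4=1, n5=1, n6=1, n7=1 → Y1=1, Y2=1. Observed Y1=1, Y2=0.
  n1 stuck-at-0: output Y1=1, Y2=1 ✗
  n1 stuck-at-1: output Y1=0, Y2=0 ✗
  n2 stuck-at-0: output Y1=0, Y2=0 ✗
  n2 stuck-at-1: output Y1=1, Y2=1 ✗
  n3 stuck-at-0: output Y1=1, Y2=1 ✗
  n3 stuck-at-1: output Y1=0, Y2=0 ✗
  n4 stuck-at-0: output Y1=0, Y2=0 ✗
  n4 stuck-at-1: output Y1=1, Y2=1 ✗
  n5 stuck-at-0: output Y1=1, Y2=0 ✓
  n5 stuck-at-1: output Y1=1, Y2=1 ✗
  n6 stuck-at-0: output Y1=1, Y2=0 ✓
  n6 stuck-at-1: output Y1=1, Y2=1 ✗
  n7 stuck-at-0: output Y1=1, Y2=0 ✓
  n7 stuck-at-1: output Y1=1, Y2=1 ✗
Consistent faults: {n5 stuck-at-0, n6 stuck-at-0, n7 stuck-at-0} — 3 in all.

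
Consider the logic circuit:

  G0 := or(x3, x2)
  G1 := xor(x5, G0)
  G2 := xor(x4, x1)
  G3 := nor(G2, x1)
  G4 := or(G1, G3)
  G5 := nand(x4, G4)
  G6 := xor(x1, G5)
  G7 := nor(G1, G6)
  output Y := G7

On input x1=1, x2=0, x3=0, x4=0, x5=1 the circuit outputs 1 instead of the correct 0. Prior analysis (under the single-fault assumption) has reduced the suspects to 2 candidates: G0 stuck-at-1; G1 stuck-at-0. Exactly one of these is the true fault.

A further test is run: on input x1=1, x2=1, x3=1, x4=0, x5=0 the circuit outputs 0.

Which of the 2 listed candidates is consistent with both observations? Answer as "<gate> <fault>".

Evaluate each candidate on input x1=1, x2=1, x3=1, x4=0, x5=0:
  G0 stuck-at-1: G0=1 [stuck-at-1], G1=1, G2=1, G3=0, G4=1, G5=1, G6=0, G7=0 → 0 — matches
  G1 stuck-at-0: G0=1, G1=0 [stuck-at-0], G2=1, G3=0, G4=0, G5=1, G6=0, G7=1 → 1 — eliminated
Only G0 stuck-at-1 reproduces the observed 0.

G0 stuck-at-1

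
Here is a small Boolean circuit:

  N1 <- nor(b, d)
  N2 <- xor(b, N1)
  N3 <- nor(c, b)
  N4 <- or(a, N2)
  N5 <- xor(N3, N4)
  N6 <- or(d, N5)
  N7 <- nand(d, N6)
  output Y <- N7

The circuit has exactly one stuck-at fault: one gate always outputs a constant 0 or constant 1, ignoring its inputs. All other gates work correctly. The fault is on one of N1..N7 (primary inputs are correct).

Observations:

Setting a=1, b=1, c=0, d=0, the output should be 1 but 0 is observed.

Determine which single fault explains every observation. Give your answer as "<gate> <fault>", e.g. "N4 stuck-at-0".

Fault-free values for test 1 (a=1, b=1, c=0, d=0): N1=0, N2=1, N3=0, N4=1, N5=1, N6=1, N7=1, giving Y=1. Observed 0.
Test 1: faults giving observed 0 are {N7 stuck-at-0}.
Only N7 stuck-at-0 is consistent with every test.

N7 stuck-at-0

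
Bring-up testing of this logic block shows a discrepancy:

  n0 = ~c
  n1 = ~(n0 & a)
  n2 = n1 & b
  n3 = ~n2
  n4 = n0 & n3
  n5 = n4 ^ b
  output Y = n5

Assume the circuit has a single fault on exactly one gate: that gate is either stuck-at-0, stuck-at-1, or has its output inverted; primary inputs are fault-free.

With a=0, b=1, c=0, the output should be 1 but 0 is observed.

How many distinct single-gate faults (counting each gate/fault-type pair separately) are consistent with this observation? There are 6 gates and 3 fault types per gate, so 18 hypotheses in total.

10

Fault-free: n0=1, n1=1, n2=1, n3=0, n4=0, n5=1 → 1. Observed 0.
  n0: none of the 3 fault types match ✗
  n1: stuck-at-0, inverted output ✓; others ✗
  n2: stuck-at-0, inverted output ✓; others ✗
  n3: stuck-at-1, inverted output ✓; others ✗
  n4: stuck-at-1, inverted output ✓; others ✗
  n5: stuck-at-0, inverted output ✓; others ✗
Consistent faults: {n1 stuck-at-0, n1 inverted output, n2 stuck-at-0, n2 inverted output, n3 stuck-at-1, n3 inverted output, n4 stuck-at-1, n4 inverted output, n5 stuck-at-0, n5 inverted output} — 10 in all.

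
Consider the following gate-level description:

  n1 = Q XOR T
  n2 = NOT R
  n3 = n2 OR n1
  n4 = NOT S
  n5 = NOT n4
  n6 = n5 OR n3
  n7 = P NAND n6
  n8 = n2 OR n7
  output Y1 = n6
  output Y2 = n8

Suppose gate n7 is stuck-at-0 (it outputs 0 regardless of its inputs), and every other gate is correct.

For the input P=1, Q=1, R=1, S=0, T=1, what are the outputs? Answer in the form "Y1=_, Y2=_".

Y1=0, Y2=0

Propagate with n7 forced: n1=0, n2=0, n3=0, n4=1, n5=0, n6=0, n7=0 [stuck-at-0], n8=0.
So the outputs are Y1=0, Y2=0. (Without the fault they would be Y1=0, Y2=1.)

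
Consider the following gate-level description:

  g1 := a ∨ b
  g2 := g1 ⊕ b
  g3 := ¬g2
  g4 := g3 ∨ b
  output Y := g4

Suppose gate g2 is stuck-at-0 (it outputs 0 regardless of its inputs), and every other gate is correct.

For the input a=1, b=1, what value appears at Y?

1

Propagate with g2 forced: g1=1, g2=0 [stuck-at-0], g3=1, g4=1.
So Y = 1. (Same as the fault-free value — the fault is masked on this input.)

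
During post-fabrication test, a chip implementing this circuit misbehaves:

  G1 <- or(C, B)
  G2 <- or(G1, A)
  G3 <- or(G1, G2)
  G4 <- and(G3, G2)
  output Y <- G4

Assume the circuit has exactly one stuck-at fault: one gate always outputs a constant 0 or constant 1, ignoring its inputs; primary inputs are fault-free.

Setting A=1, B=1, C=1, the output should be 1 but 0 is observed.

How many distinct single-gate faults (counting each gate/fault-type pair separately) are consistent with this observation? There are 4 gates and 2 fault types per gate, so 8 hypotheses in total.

Fault-free: G1=1, G2=1, G3=1, G4=1 → 1. Observed 0.
  G1 stuck-at-0: output 1 ✗
  G1 stuck-at-1: output 1 ✗
  G2 stuck-at-0: output 0 ✓
  G2 stuck-at-1: output 1 ✗
  G3 stuck-at-0: output 0 ✓
  G3 stuck-at-1: output 1 ✗
  G4 stuck-at-0: output 0 ✓
  G4 stuck-at-1: output 1 ✗
Consistent faults: {G2 stuck-at-0, G3 stuck-at-0, G4 stuck-at-0} — 3 in all.

3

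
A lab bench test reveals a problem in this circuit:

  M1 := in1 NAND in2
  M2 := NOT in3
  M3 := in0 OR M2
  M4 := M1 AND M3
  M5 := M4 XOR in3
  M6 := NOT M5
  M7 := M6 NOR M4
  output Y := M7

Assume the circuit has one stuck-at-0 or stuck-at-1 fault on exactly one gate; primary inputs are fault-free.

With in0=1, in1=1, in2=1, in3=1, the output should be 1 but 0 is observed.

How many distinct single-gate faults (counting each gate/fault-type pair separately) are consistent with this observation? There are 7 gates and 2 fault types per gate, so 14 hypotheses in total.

5

Fault-free: M1=0, M2=0, M3=1, M4=0, M5=1, M6=0, M7=1 → 1. Observed 0.
  M1 stuck-at-0: output 1 ✗
  M1 stuck-at-1: output 0 ✓
  M2 stuck-at-0: output 1 ✗
  M2 stuck-at-1: output 1 ✗
  M3 stuck-at-0: output 1 ✗
  M3 stuck-at-1: output 1 ✗
  M4 stuck-at-0: output 1 ✗
  M4 stuck-at-1: output 0 ✓
  M5 stuck-at-0: output 0 ✓
  M5 stuck-at-1: output 1 ✗
  M6 stuck-at-0: output 1 ✗
  M6 stuck-at-1: output 0 ✓
  M7 stuck-at-0: output 0 ✓
  M7 stuck-at-1: output 1 ✗
Consistent faults: {M1 stuck-at-1, M4 stuck-at-1, M5 stuck-at-0, M6 stuck-at-1, M7 stuck-at-0} — 5 in all.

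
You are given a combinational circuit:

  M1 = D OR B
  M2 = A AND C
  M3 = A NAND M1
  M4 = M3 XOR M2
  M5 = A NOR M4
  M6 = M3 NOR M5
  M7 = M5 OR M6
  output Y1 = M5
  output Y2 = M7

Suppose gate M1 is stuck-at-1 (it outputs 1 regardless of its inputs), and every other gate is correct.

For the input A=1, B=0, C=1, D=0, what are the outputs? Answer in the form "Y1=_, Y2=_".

Y1=0, Y2=1

Propagate with M1 forced: M1=1 [stuck-at-1], M2=1, M3=0, M4=1, M5=0, M6=1, M7=1.
So the outputs are Y1=0, Y2=1. (Without the fault they would be Y1=0, Y2=0.)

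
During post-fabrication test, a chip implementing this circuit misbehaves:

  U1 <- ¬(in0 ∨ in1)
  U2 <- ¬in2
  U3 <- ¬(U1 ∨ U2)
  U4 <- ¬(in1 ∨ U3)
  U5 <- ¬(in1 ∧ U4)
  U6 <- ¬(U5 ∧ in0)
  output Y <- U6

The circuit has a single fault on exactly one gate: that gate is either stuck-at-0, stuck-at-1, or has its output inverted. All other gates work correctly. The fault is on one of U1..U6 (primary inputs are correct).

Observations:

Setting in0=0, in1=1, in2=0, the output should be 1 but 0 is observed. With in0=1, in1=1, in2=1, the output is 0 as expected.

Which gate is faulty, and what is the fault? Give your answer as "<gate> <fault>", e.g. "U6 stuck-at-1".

U6 stuck-at-0

Fault-free values for test 1 (in0=0, in1=1, in2=0): U1=0, U2=1, U3=0, U4=0, U5=1, U6=1, giving Y=1. Observed 0.
Test 1: faults giving observed 0 are {U6 stuck-at-0, U6 inverted output}.
Test 2 (in0=1, in1=1, in2=1): fault-free U1=0, U2=0, U3=1, U4=0, U5=1, U6=0 → 0; observed 0. Eliminates U6 inverted output.
Only U6 stuck-at-0 is consistent with every test.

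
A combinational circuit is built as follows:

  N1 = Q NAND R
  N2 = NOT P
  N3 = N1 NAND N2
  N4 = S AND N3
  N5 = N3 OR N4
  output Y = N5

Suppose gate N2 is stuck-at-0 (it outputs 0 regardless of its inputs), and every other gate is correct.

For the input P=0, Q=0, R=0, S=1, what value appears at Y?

Propagate with N2 forced: N1=1, N2=0 [stuck-at-0], N3=1, N4=1, N5=1.
So Y = 1. (Without the fault it would be 0.)

1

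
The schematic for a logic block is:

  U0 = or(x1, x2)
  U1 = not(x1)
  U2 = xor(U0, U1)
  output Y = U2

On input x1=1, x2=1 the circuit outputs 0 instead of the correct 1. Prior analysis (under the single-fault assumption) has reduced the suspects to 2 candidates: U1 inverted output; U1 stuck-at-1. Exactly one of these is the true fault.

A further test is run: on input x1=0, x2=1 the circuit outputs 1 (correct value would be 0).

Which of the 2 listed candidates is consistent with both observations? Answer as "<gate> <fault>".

U1 inverted output

Evaluate each candidate on input x1=0, x2=1:
  U1 inverted output: U0=1, U1=0 [inverted output], U2=1 → 1 — matches
  U1 stuck-at-1: U0=1, U1=1 [stuck-at-1], U2=0 → 0 — eliminated
Only U1 inverted output reproduces the observed 1.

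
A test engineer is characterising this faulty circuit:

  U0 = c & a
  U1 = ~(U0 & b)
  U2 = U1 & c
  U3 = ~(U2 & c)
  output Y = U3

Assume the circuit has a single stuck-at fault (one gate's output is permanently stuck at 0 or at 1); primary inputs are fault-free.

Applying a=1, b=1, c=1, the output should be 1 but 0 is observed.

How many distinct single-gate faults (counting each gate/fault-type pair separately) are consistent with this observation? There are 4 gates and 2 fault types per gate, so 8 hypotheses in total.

Fault-free: U0=1, U1=0, U2=0, U3=1 → 1. Observed 0.
  U0 stuck-at-0: output 0 ✓
  U0 stuck-at-1: output 1 ✗
  U1 stuck-at-0: output 1 ✗
  U1 stuck-at-1: output 0 ✓
  U2 stuck-at-0: output 1 ✗
  U2 stuck-at-1: output 0 ✓
  U3 stuck-at-0: output 0 ✓
  U3 stuck-at-1: output 1 ✗
Consistent faults: {U0 stuck-at-0, U1 stuck-at-1, U2 stuck-at-1, U3 stuck-at-0} — 4 in all.

4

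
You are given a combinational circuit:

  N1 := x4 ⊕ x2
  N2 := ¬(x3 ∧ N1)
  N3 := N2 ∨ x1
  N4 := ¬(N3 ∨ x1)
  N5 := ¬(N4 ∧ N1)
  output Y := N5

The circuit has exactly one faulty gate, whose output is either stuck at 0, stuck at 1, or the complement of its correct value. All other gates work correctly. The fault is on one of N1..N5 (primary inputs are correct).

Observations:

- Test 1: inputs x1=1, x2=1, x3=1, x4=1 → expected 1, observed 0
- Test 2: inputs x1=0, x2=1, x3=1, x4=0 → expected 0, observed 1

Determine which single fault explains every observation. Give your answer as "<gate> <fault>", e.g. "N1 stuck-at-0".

Fault-free values for test 1 (x1=1, x2=1, x3=1, x4=1): N1=0, N2=1, N3=1, N4=0, N5=1, giving Y=1. Observed 0.
Test 1: faults giving observed 0 are {N5 stuck-at-0, N5 inverted output}.
Test 2 (x1=0, x2=1, x3=1, x4=0): fault-free N1=1, N2=0, N3=0, N4=1, N5=0 → 0; observed 1. Eliminates N5 stuck-at-0.
Only N5 inverted output is consistent with every test.

N5 inverted output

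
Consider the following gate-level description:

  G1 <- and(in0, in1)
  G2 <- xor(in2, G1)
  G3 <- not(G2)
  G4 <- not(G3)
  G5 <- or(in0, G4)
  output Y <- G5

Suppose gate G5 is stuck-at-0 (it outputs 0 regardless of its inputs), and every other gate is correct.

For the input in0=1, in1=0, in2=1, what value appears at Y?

0

Propagate with G5 forced: G1=0, G2=1, G3=0, G4=1, G5=0 [stuck-at-0].
So Y = 0. (Without the fault it would be 1.)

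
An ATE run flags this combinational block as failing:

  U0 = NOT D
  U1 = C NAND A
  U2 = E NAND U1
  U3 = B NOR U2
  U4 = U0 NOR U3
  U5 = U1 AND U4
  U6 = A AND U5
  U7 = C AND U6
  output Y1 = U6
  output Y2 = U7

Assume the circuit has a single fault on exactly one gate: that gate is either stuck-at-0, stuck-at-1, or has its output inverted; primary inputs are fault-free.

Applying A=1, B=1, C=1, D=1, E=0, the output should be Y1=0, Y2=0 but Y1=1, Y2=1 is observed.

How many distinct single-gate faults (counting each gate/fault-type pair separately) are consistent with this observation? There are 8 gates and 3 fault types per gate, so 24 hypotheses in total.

6

Fault-free: U0=0, U1=0, U2=1, U3=0, U4=1, U5=0, U6=0, U7=0 → Y1=0, Y2=0. Observed Y1=1, Y2=1.
  U0: none of the 3 fault types match ✗
  U1: stuck-at-1, inverted output ✓; others ✗
  U2: none of the 3 fault types match ✗
  U3: none of the 3 fault types match ✗
  U4: none of the 3 fault types match ✗
  U5: stuck-at-1, inverted output ✓; others ✗
  U6: stuck-at-1, inverted output ✓; others ✗
  U7: none of the 3 fault types match ✗
Consistent faults: {U1 stuck-at-1, U1 inverted output, U5 stuck-at-1, U5 inverted output, U6 stuck-at-1, U6 inverted output} — 6 in all.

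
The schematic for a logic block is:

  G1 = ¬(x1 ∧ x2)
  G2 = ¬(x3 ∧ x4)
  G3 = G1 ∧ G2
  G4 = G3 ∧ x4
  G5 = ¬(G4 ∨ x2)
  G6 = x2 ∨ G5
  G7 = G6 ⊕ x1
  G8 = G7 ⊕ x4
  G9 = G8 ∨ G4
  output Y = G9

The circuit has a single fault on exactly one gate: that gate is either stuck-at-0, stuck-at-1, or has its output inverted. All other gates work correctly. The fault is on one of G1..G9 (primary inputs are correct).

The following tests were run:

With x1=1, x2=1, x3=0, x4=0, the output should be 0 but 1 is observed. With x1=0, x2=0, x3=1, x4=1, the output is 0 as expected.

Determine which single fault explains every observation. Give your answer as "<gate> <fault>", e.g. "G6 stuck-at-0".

G7 stuck-at-1

Fault-free values for test 1 (x1=1, x2=1, x3=0, x4=0): G1=0, G2=1, G3=0, G4=0, G5=0, G6=1, G7=0, G8=0, G9=0, giving Y=0. Observed 1.
Test 1: faults giving observed 1 are {G4 stuck-at-1, G4 inverted output, G6 stuck-at-0, G6 inverted output, G7 stuck-at-1, G7 inverted output, G8 stuck-at-1, G8 inverted output, G9 stuck-at-1, G9 inverted output}.
Test 2 (x1=0, x2=0, x3=1, x4=1): fault-free G1=1, G2=0, G3=0, G4=0, G5=1, G6=1, G7=1, G8=0, G9=0 → 0; observed 0. Eliminates G4 stuck-at-1, G4 inverted output, G6 stuck-at-0, G6 inverted output, G7 inverted output, G8 stuck-at-1, G8 inverted output, G9 stuck-at-1, G9 inverted output.
Only G7 stuck-at-1 is consistent with every test.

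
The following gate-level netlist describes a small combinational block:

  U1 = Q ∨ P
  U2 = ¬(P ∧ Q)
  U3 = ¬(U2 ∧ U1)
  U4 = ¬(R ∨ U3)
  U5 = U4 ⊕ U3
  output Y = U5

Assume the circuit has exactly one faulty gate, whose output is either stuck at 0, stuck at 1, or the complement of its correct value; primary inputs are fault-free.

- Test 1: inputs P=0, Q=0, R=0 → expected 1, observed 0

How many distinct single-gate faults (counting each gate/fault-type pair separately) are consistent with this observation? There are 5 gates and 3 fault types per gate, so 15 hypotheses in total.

Fault-free: U1=0, U2=1, U3=1, U4=0, U5=1 → 1. Observed 0.
  U1: none of the 3 fault types match ✗
  U2: none of the 3 fault types match ✗
  U3: none of the 3 fault types match ✗
  U4: stuck-at-1, inverted output ✓; others ✗
  U5: stuck-at-0, inverted output ✓; others ✗
Consistent faults: {U4 stuck-at-1, U4 inverted output, U5 stuck-at-0, U5 inverted output} — 4 in all.

4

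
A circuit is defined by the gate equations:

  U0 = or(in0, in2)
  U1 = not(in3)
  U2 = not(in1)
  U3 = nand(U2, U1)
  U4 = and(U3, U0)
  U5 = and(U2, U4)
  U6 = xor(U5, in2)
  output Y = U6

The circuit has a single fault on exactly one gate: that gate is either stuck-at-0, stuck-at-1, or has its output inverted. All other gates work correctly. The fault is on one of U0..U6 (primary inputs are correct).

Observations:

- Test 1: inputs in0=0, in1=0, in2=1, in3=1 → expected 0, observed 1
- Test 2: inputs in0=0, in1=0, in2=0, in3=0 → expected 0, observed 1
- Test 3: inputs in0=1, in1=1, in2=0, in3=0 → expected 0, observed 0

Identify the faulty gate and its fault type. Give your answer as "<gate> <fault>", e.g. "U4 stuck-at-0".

Fault-free values for test 1 (in0=0, in1=0, in2=1, in3=1): U0=1, U1=0, U2=1, U3=1, U4=1, U5=1, U6=0, giving Y=0. Observed 1.
Test 1: faults giving observed 1 are {U0 stuck-at-0, U0 inverted output, U1 stuck-at-1, U1 inverted output, U2 stuck-at-0, U2 inverted output, U3 stuck-at-0, U3 inverted output, U4 stuck-at-0, U4 inverted output, U5 stuck-at-0, U5 inverted output, U6 stuck-at-1, U6 inverted output}.
Test 2 (in0=0, in1=0, in2=0, in3=0): fault-free U0=0, U1=1, U2=1, U3=0, U4=0, U5=0, U6=0 → 0; observed 1. Eliminates U0 stuck-at-0, U0 inverted output, U1 stuck-at-1, U1 inverted output, U2 stuck-at-0, U2 inverted output, U3 stuck-at-0, U3 inverted output, U4 stuck-at-0, U5 stuck-at-0.
Test 3 (in0=1, in1=1, in2=0, in3=0): fault-free U0=1, U1=1, U2=0, U3=1, U4=1, U5=0, U6=0 → 0; observed 0. Eliminates U5 inverted output, U6 stuck-at-1, U6 inverted output.
Only U4 inverted output is consistent with every test.

U4 inverted output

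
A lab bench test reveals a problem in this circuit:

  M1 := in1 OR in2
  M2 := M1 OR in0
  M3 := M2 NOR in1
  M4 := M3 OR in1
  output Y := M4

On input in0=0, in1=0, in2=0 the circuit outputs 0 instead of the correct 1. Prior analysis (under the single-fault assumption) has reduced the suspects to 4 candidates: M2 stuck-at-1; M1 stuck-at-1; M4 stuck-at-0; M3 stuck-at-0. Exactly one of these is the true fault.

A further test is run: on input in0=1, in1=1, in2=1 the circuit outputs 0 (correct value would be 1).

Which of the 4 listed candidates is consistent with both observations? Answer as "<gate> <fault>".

Evaluate each candidate on input in0=1, in1=1, in2=1:
  M2 stuck-at-1: M1=1, M2=1 [stuck-at-1], M3=0, M4=1 → 1 — eliminated
  M1 stuck-at-1: M1=1 [stuck-at-1], M2=1, M3=0, M4=1 → 1 — eliminated
  M4 stuck-at-0: M1=1, M2=1, M3=0, M4=0 [stuck-at-0] → 0 — matches
  M3 stuck-at-0: M1=1, M2=1, M3=0 [stuck-at-0], M4=1 → 1 — eliminated
Only M4 stuck-at-0 reproduces the observed 0.

M4 stuck-at-0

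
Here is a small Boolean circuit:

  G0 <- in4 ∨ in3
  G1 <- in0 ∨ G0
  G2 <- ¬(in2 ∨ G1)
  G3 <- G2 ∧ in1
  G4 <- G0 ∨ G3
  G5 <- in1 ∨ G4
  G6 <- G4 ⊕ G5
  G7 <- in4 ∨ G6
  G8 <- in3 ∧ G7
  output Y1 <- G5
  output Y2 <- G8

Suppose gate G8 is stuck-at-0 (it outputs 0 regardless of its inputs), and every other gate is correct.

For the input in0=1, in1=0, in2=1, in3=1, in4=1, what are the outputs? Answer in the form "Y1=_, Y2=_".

Propagate with G8 forced: G0=1, G1=1, G2=0, G3=0, G4=1, G5=1, G6=0, G7=1, G8=0 [stuck-at-0].
So the outputs are Y1=1, Y2=0. (Without the fault they would be Y1=1, Y2=1.)

Y1=1, Y2=0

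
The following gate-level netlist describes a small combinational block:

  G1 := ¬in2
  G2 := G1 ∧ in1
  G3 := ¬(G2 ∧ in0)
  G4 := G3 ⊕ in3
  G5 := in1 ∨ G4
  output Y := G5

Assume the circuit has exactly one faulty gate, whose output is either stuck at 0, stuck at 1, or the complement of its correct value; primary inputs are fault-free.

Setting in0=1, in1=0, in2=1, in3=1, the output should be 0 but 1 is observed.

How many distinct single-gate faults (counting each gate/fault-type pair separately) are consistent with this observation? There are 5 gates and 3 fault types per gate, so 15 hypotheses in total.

8

Fault-free: G1=0, G2=0, G3=1, G4=0, G5=0 → 0. Observed 1.
  G1: none of the 3 fault types match ✗
  G2: stuck-at-1, inverted output ✓; others ✗
  G3: stuck-at-0, inverted output ✓; others ✗
  G4: stuck-at-1, inverted output ✓; others ✗
  G5: stuck-at-1, inverted output ✓; others ✗
Consistent faults: {G2 stuck-at-1, G2 inverted output, G3 stuck-at-0, G3 inverted output, G4 stuck-at-1, G4 inverted output, G5 stuck-at-1, G5 inverted output} — 8 in all.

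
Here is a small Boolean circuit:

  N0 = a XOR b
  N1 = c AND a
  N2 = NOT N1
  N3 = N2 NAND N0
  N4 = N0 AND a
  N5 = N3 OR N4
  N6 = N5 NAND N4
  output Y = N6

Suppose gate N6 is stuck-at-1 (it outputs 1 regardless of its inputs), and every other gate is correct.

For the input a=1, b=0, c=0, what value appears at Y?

1

Propagate with N6 forced: N0=1, N1=0, N2=1, N3=0, N4=1, N5=1, N6=1 [stuck-at-1].
So Y = 1. (Without the fault it would be 0.)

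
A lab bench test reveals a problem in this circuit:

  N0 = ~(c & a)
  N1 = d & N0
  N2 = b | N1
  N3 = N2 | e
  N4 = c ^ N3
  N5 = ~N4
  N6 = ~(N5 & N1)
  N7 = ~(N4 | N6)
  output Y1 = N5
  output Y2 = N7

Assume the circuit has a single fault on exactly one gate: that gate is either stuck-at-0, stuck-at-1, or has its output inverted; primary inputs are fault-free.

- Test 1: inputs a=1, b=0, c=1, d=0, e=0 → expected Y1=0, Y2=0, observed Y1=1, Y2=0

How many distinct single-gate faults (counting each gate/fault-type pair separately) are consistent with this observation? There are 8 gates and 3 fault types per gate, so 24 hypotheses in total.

8

Fault-free: N0=0, N1=0, N2=0, N3=0, N4=1, N5=0, N6=1, N7=0 → Y1=0, Y2=0. Observed Y1=1, Y2=0.
  N0: none of the 3 fault types match ✗
  N1: none of the 3 fault types match ✗
  N2: stuck-at-1, inverted output ✓; others ✗
  N3: stuck-at-1, inverted output ✓; others ✗
  N4: stuck-at-0, inverted output ✓; others ✗
  N5: stuck-at-1, inverted output ✓; others ✗
  N6: none of the 3 fault types match ✗
  N7: none of the 3 fault types match ✗
Consistent faults: {N2 stuck-at-1, N2 inverted output, N3 stuck-at-1, N3 inverted output, N4 stuck-at-0, N4 inverted output, N5 stuck-at-1, N5 inverted output} — 8 in all.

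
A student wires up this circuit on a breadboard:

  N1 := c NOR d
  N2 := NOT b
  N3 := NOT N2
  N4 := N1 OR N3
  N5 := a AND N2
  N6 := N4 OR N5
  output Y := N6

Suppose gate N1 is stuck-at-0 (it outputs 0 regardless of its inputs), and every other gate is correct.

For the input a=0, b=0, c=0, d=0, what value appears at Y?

0

Propagate with N1 forced: N1=0 [stuck-at-0], N2=1, N3=0, N4=0, N5=0, N6=0.
So Y = 0. (Without the fault it would be 1.)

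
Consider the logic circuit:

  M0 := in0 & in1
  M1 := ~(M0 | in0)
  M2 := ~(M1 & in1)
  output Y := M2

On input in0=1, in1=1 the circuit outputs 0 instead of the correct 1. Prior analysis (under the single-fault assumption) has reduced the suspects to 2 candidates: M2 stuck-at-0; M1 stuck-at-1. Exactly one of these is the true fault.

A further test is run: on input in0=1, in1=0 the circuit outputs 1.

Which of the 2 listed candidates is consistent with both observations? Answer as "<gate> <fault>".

Evaluate each candidate on input in0=1, in1=0:
  M2 stuck-at-0: M0=0, M1=0, M2=0 [stuck-at-0] → 0 — eliminated
  M1 stuck-at-1: M0=0, M1=1 [stuck-at-1], M2=1 → 1 — matches
Only M1 stuck-at-1 reproduces the observed 1.

M1 stuck-at-1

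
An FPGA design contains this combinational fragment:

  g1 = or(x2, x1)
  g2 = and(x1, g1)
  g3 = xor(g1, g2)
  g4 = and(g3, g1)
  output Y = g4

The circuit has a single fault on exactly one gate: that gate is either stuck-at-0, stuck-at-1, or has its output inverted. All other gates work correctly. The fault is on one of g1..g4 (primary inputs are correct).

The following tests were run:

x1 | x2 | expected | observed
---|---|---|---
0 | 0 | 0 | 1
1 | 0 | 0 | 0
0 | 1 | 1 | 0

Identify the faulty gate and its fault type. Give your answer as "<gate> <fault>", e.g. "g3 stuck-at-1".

g1 inverted output

Fault-free values for test 1 (x1=0, x2=0): g1=0, g2=0, g3=0, g4=0, giving Y=0. Observed 1.
Test 1: faults giving observed 1 are {g1 stuck-at-1, g1 inverted output, g4 stuck-at-1, g4 inverted output}.
Test 2 (x1=1, x2=0): fault-free g1=1, g2=1, g3=0, g4=0 → 0; observed 0. Eliminates g4 stuck-at-1, g4 inverted output.
Test 3 (x1=0, x2=1): fault-free g1=1, g2=0, g3=1, g4=1 → 1; observed 0. Eliminates g1 stuck-at-1.
Only g1 inverted output is consistent with every test.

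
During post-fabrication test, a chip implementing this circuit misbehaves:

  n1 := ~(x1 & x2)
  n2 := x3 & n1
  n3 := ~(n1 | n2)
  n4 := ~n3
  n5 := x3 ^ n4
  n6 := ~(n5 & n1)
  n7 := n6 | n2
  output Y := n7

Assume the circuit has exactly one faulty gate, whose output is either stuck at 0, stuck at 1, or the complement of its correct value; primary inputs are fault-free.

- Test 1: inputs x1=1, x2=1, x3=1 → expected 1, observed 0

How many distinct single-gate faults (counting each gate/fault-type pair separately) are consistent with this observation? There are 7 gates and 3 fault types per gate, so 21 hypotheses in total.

4

Fault-free: n1=0, n2=0, n3=1, n4=0, n5=1, n6=1, n7=1 → 1. Observed 0.
  n1: none of the 3 fault types match ✗
  n2: none of the 3 fault types match ✗
  n3: none of the 3 fault types match ✗
  n4: none of the 3 fault types match ✗
  n5: none of the 3 fault types match ✗
  n6: stuck-at-0, inverted output ✓; others ✗
  n7: stuck-at-0, inverted output ✓; others ✗
Consistent faults: {n6 stuck-at-0, n6 inverted output, n7 stuck-at-0, n7 inverted output} — 4 in all.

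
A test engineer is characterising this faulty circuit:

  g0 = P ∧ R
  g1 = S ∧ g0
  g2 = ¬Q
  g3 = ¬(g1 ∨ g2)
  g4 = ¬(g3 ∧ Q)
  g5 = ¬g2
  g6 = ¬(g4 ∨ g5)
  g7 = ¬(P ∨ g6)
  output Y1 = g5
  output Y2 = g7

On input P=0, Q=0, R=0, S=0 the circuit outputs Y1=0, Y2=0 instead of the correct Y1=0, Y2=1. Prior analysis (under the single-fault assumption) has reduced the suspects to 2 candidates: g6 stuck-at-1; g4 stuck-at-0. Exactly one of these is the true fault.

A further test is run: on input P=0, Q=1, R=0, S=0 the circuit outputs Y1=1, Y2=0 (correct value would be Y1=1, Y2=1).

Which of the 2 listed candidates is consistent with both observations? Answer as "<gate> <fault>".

g6 stuck-at-1

Evaluate each candidate on input P=0, Q=1, R=0, S=0:
  g6 stuck-at-1: g0=0, g1=0, g2=0, g3=1, g4=0, g5=1, g6=1 [stuck-at-1], g7=0 → Y1=1, Y2=0 — matches
  g4 stuck-at-0: g0=0, g1=0, g2=0, g3=1, g4=0 [stuck-at-0], g5=1, g6=0, g7=1 → Y1=1, Y2=1 — eliminated
Only g6 stuck-at-1 reproduces the observed Y1=1, Y2=0.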